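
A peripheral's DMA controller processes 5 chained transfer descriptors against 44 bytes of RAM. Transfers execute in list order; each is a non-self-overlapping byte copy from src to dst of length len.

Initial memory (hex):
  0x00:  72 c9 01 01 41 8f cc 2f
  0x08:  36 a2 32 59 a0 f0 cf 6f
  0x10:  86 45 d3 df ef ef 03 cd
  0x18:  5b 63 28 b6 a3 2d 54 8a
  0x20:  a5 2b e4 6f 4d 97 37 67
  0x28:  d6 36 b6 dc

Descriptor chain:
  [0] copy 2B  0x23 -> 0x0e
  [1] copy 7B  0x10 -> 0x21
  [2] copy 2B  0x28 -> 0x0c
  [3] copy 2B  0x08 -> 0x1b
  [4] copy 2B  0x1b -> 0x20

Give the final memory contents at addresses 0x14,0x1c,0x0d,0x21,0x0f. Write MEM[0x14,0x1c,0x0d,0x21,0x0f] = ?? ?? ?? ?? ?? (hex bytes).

  after D0: wrote 2B at 0x0e = 6f4d
  after D1: wrote 7B at 0x21 = 8645d3dfefef03
  after D2: wrote 2B at 0x0c = d636
  after D3: wrote 2B at 0x1b = 36a2
  after D4: wrote 2B at 0x20 = 36a2
query mem[0x14]=0xef, mem[0x1c]=0xa2, mem[0x0d]=0x36, mem[0x21]=0xa2, mem[0x0f]=0x4d

MEM[0x14,0x1c,0x0d,0x21,0x0f] = ef a2 36 a2 4d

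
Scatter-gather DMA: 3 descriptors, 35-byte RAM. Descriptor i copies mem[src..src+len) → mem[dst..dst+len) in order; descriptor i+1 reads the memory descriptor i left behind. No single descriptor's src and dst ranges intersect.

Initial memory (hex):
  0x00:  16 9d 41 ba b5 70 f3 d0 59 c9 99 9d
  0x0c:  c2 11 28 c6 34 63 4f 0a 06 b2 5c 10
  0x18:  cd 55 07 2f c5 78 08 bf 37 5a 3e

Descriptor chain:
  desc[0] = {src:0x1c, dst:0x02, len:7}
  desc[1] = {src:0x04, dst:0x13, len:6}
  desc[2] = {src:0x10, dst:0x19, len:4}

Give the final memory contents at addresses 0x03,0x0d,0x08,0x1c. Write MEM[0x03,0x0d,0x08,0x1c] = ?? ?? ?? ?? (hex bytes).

#0 dst[0x02+7] := {0xc5,0x78,0x08,0xbf,0x37,0x5a,0x3e}
#1 dst[0x13+6] := {0x08,0xbf,0x37,0x5a,0x3e,0xc9}
#2 dst[0x19+4] := {0x34,0x63,0x4f,0x08}
query mem[0x03]=0x78, mem[0x0d]=0x11, mem[0x08]=0x3e, mem[0x1c]=0x08

MEM[0x03,0x0d,0x08,0x1c] = 78 11 3e 08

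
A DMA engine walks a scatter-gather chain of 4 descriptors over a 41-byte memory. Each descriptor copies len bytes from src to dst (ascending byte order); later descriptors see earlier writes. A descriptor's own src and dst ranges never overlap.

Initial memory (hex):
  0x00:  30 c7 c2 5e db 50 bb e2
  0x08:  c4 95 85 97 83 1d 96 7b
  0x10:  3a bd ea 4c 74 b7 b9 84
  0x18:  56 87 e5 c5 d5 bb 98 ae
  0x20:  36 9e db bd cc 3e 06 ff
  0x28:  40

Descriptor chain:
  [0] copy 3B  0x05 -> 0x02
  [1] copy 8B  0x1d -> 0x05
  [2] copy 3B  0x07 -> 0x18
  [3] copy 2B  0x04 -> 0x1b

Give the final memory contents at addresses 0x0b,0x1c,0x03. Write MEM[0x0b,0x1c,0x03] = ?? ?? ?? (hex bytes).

MEM[0x0b,0x1c,0x03] = bd bb bb

#0 dst[0x02+3] := {0x50,0xbb,0xe2}
#1 dst[0x05+8] := {0xbb,0x98,0xae,0x36,0x9e,0xdb,0xbd,0xcc}
#2 dst[0x18+3] := {0xae,0x36,0x9e}
#3 dst[0x1b+2] := {0xe2,0xbb}
query mem[0x0b]=0xbd, mem[0x1c]=0xbb, mem[0x03]=0xbb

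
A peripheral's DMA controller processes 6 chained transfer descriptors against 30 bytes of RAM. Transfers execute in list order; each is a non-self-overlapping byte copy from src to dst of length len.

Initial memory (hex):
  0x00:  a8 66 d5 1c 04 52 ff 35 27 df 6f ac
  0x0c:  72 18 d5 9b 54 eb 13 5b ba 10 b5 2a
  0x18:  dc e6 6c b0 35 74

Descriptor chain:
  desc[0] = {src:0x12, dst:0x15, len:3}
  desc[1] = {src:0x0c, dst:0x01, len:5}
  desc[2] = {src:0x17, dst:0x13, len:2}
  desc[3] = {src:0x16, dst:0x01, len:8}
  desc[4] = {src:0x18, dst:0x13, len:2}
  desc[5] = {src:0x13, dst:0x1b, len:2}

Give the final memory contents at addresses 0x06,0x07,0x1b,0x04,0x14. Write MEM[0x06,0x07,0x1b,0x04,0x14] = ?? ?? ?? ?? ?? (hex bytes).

[0] 0x12->0x15 len=3 : 13 5b ba
[1] 0x0c->0x01 len=5 : 72 18 d5 9b 54
[2] 0x17->0x13 len=2 : ba dc
[3] 0x16->0x01 len=8 : 5b ba dc e6 6c b0 35 74
[4] 0x18->0x13 len=2 : dc e6
[5] 0x13->0x1b len=2 : dc e6
query mem[0x06]=0xb0, mem[0x07]=0x35, mem[0x1b]=0xdc, mem[0x04]=0xe6, mem[0x14]=0xe6

MEM[0x06,0x07,0x1b,0x04,0x14] = b0 35 dc e6 e6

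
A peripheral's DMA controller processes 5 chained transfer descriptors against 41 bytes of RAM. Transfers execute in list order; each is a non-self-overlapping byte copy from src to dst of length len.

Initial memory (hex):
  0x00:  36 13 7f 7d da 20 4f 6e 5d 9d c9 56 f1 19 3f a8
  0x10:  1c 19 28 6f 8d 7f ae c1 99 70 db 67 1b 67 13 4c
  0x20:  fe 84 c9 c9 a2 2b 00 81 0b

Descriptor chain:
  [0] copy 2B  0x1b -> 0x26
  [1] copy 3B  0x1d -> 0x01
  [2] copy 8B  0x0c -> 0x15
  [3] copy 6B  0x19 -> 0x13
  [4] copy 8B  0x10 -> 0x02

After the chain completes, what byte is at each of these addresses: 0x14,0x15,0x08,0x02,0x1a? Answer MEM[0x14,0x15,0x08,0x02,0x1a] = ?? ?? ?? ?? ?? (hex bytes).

MEM[0x14,0x15,0x08,0x02,0x1a] = 19 28 6f 1c 19

[0] 0x1b->0x26 len=2 : 67 1b
[1] 0x1d->0x01 len=3 : 67 13 4c
[2] 0x0c->0x15 len=8 : f1 19 3f a8 1c 19 28 6f
[3] 0x19->0x13 len=6 : 1c 19 28 6f 67 13
[4] 0x10->0x02 len=8 : 1c 19 28 1c 19 28 6f 67
query mem[0x14]=0x19, mem[0x15]=0x28, mem[0x08]=0x6f, mem[0x02]=0x1c, mem[0x1a]=0x19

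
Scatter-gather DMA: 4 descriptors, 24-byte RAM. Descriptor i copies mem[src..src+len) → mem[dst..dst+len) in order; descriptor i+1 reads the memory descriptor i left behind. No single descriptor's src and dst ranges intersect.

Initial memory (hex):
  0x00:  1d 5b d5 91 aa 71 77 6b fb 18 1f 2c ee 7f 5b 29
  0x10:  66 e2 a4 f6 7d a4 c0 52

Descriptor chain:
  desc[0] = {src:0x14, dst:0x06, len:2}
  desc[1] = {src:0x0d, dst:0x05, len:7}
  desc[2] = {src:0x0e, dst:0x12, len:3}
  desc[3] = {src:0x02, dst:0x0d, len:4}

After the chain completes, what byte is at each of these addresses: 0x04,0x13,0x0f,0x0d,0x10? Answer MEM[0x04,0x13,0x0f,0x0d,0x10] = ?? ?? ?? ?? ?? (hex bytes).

MEM[0x04,0x13,0x0f,0x0d,0x10] = aa 29 aa d5 7f

[0] 0x14->0x06 len=2 : 7d a4
[1] 0x0d->0x05 len=7 : 7f 5b 29 66 e2 a4 f6
[2] 0x0e->0x12 len=3 : 5b 29 66
[3] 0x02->0x0d len=4 : d5 91 aa 7f
query mem[0x04]=0xaa, mem[0x13]=0x29, mem[0x0f]=0xaa, mem[0x0d]=0xd5, mem[0x10]=0x7f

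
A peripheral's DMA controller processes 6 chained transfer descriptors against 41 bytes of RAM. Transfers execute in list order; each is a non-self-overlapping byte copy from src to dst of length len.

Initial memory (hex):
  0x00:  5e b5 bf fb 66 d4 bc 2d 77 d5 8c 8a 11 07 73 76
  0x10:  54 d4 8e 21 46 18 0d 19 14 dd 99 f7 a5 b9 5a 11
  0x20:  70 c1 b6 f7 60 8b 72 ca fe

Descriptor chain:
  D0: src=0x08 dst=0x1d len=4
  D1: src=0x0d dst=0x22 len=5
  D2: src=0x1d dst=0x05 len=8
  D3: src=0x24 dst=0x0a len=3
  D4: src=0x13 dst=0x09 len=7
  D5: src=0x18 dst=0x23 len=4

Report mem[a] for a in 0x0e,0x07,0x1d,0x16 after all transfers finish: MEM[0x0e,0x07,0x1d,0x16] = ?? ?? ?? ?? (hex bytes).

MEM[0x0e,0x07,0x1d,0x16] = 14 8c 77 0d

#0 dst[0x1d+4] := {0x77,0xd5,0x8c,0x8a}
#1 dst[0x22+5] := {0x07,0x73,0x76,0x54,0xd4}
#2 dst[0x05+8] := {0x77,0xd5,0x8c,0x8a,0xc1,0x07,0x73,0x76}
#3 dst[0x0a+3] := {0x76,0x54,0xd4}
#4 dst[0x09+7] := {0x21,0x46,0x18,0x0d,0x19,0x14,0xdd}
#5 dst[0x23+4] := {0x14,0xdd,0x99,0xf7}
query mem[0x0e]=0x14, mem[0x07]=0x8c, mem[0x1d]=0x77, mem[0x16]=0x0d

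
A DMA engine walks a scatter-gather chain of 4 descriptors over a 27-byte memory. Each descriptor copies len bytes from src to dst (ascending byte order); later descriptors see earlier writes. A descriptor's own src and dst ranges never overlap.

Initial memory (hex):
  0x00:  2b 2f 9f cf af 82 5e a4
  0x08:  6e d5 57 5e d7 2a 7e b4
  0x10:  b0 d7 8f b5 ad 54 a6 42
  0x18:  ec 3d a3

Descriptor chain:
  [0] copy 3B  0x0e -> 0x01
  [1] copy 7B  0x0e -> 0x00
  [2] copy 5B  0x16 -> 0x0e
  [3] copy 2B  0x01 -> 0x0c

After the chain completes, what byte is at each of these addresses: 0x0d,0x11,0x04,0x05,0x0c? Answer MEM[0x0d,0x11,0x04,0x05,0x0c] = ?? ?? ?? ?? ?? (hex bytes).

MEM[0x0d,0x11,0x04,0x05,0x0c] = b0 3d 8f b5 b4

  after D0: wrote 3B at 0x01 = 7eb4b0
  after D1: wrote 7B at 0x00 = 7eb4b0d78fb5ad
  after D2: wrote 5B at 0x0e = a642ec3da3
  after D3: wrote 2B at 0x0c = b4b0
query mem[0x0d]=0xb0, mem[0x11]=0x3d, mem[0x04]=0x8f, mem[0x05]=0xb5, mem[0x0c]=0xb4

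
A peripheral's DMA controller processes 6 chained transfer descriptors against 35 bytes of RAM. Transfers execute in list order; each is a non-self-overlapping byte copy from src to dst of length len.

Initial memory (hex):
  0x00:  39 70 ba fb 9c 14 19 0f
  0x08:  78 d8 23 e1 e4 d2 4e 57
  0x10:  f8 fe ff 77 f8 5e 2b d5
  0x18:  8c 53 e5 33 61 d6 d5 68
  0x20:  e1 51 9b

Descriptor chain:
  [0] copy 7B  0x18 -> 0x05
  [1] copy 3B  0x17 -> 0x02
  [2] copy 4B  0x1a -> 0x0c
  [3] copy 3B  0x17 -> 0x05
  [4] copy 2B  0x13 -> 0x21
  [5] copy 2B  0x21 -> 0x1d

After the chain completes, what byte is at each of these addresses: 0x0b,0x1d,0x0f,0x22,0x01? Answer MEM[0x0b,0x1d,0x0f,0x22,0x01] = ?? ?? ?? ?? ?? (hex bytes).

#0 dst[0x05+7] := {0x8c,0x53,0xe5,0x33,0x61,0xd6,0xd5}
#1 dst[0x02+3] := {0xd5,0x8c,0x53}
#2 dst[0x0c+4] := {0xe5,0x33,0x61,0xd6}
#3 dst[0x05+3] := {0xd5,0x8c,0x53}
#4 dst[0x21+2] := {0x77,0xf8}
#5 dst[0x1d+2] := {0x77,0xf8}
query mem[0x0b]=0xd5, mem[0x1d]=0x77, mem[0x0f]=0xd6, mem[0x22]=0xf8, mem[0x01]=0x70

MEM[0x0b,0x1d,0x0f,0x22,0x01] = d5 77 d6 f8 70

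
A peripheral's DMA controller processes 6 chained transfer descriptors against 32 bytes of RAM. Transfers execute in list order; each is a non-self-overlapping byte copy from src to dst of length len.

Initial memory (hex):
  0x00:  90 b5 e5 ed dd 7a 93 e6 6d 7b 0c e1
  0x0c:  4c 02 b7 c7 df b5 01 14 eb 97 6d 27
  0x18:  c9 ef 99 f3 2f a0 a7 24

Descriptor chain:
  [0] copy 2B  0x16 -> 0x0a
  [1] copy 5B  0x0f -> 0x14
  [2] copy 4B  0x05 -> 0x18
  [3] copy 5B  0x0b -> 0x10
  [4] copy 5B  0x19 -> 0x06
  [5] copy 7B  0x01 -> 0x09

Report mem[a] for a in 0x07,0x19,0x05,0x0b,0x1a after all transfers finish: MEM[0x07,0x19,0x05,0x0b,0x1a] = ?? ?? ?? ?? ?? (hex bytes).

[0] 0x16->0x0a len=2 : 6d 27
[1] 0x0f->0x14 len=5 : c7 df b5 01 14
[2] 0x05->0x18 len=4 : 7a 93 e6 6d
[3] 0x0b->0x10 len=5 : 27 4c 02 b7 c7
[4] 0x19->0x06 len=5 : 93 e6 6d 2f a0
[5] 0x01->0x09 len=7 : b5 e5 ed dd 7a 93 e6
query mem[0x07]=0xe6, mem[0x19]=0x93, mem[0x05]=0x7a, mem[0x0b]=0xed, mem[0x1a]=0xe6

MEM[0x07,0x19,0x05,0x0b,0x1a] = e6 93 7a ed e6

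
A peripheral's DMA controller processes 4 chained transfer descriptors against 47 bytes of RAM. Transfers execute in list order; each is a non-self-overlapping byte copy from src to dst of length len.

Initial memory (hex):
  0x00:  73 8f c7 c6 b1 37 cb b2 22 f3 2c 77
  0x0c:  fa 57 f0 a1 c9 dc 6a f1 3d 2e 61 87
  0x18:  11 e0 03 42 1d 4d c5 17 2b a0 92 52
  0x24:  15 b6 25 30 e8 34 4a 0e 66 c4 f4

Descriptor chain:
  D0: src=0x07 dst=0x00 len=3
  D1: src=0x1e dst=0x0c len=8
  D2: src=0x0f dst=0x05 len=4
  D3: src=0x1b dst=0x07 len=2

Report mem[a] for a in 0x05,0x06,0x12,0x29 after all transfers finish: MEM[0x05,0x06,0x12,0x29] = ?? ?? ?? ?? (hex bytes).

[0] 0x07->0x00 len=3 : b2 22 f3
[1] 0x1e->0x0c len=8 : c5 17 2b a0 92 52 15 b6
[2] 0x0f->0x05 len=4 : a0 92 52 15
[3] 0x1b->0x07 len=2 : 42 1d
query mem[0x05]=0xa0, mem[0x06]=0x92, mem[0x12]=0x15, mem[0x29]=0x34

MEM[0x05,0x06,0x12,0x29] = a0 92 15 34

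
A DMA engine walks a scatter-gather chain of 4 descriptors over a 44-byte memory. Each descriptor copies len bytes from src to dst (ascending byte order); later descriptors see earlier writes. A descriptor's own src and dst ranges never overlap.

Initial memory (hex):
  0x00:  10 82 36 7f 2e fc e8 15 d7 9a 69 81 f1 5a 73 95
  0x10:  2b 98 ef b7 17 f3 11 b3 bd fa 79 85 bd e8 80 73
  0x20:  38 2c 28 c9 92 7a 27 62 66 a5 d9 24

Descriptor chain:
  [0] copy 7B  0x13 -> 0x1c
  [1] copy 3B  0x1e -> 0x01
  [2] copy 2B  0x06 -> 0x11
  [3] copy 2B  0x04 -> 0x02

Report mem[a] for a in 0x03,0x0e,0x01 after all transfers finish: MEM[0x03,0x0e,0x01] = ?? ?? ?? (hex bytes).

#0 dst[0x1c+7] := {0xb7,0x17,0xf3,0x11,0xb3,0xbd,0xfa}
#1 dst[0x01+3] := {0xf3,0x11,0xb3}
#2 dst[0x11+2] := {0xe8,0x15}
#3 dst[0x02+2] := {0x2e,0xfc}
query mem[0x03]=0xfc, mem[0x0e]=0x73, mem[0x01]=0xf3

MEM[0x03,0x0e,0x01] = fc 73 f3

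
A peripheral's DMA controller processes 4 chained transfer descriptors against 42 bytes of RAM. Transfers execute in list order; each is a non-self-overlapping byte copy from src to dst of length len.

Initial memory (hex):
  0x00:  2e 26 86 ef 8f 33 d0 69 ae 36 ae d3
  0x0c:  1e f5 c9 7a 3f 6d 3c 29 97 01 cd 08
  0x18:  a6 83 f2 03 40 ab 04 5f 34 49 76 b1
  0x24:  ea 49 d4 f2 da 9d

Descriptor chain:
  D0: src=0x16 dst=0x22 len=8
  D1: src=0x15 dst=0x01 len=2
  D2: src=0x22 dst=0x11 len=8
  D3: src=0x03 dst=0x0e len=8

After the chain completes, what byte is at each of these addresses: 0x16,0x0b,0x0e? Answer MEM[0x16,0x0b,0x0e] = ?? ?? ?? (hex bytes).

#0 dst[0x22+8] := {0xcd,0x08,0xa6,0x83,0xf2,0x03,0x40,0xab}
#1 dst[0x01+2] := {0x01,0xcd}
#2 dst[0x11+8] := {0xcd,0x08,0xa6,0x83,0xf2,0x03,0x40,0xab}
#3 dst[0x0e+8] := {0xef,0x8f,0x33,0xd0,0x69,0xae,0x36,0xae}
query mem[0x16]=0x03, mem[0x0b]=0xd3, mem[0x0e]=0xef

MEM[0x16,0x0b,0x0e] = 03 d3 ef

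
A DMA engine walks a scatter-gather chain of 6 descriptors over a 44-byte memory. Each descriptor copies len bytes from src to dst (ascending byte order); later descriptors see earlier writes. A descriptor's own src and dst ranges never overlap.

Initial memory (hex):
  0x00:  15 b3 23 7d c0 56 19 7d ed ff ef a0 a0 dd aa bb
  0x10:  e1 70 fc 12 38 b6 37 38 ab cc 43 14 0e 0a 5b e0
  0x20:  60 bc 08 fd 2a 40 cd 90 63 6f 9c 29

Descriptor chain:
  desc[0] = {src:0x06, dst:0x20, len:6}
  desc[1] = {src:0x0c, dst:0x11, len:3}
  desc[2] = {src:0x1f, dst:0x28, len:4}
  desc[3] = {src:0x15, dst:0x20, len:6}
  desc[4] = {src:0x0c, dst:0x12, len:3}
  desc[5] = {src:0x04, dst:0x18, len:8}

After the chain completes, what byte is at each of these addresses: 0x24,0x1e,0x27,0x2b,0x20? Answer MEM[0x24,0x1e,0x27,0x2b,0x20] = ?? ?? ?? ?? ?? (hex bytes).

  after D0: wrote 6B at 0x20 = 197dedffefa0
  after D1: wrote 3B at 0x11 = a0ddaa
  after D2: wrote 4B at 0x28 = e0197ded
  after D3: wrote 6B at 0x20 = b63738abcc43
  after D4: wrote 3B at 0x12 = a0ddaa
  after D5: wrote 8B at 0x18 = c056197dedffefa0
query mem[0x24]=0xcc, mem[0x1e]=0xef, mem[0x27]=0x90, mem[0x2b]=0xed, mem[0x20]=0xb6

MEM[0x24,0x1e,0x27,0x2b,0x20] = cc ef 90 ed b6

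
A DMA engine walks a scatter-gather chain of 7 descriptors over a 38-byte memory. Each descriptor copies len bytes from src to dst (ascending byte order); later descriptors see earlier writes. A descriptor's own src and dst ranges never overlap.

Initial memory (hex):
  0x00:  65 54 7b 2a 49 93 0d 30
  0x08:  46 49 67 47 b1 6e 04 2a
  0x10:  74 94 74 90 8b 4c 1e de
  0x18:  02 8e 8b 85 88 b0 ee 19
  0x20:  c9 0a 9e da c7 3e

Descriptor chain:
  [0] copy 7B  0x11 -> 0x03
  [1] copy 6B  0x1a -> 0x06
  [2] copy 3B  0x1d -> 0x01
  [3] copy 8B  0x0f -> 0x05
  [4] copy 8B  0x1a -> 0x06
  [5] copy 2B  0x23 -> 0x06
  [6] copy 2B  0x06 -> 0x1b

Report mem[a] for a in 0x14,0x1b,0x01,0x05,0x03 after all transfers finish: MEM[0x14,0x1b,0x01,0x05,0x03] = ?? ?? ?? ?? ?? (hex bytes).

MEM[0x14,0x1b,0x01,0x05,0x03] = 8b da b0 2a 19

D0: mem[0x03..0x09] <- [94 74 90 8b 4c 1e de]
D1: mem[0x06..0x0b] <- [8b 85 88 b0 ee 19]
D2: mem[0x01..0x03] <- [b0 ee 19]
D3: mem[0x05..0x0c] <- [2a 74 94 74 90 8b 4c 1e]
D4: mem[0x06..0x0d] <- [8b 85 88 b0 ee 19 c9 0a]
D5: mem[0x06..0x07] <- [da c7]
D6: mem[0x1b..0x1c] <- [da c7]
query mem[0x14]=0x8b, mem[0x1b]=0xda, mem[0x01]=0xb0, mem[0x05]=0x2a, mem[0x03]=0x19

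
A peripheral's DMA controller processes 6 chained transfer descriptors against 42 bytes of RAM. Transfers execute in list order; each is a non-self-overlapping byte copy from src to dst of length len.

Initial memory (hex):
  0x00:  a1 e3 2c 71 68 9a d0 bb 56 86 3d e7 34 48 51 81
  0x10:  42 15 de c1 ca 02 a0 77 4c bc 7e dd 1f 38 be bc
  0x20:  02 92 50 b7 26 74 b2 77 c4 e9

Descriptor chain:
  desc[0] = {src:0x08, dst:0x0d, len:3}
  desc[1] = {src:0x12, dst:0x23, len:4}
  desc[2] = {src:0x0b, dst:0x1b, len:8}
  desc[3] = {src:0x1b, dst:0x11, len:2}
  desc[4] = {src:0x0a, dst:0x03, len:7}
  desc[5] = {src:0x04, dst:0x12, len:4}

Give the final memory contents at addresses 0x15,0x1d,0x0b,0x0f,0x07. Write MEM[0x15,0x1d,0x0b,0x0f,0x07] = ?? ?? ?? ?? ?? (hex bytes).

#0 dst[0x0d+3] := {0x56,0x86,0x3d}
#1 dst[0x23+4] := {0xde,0xc1,0xca,0x02}
#2 dst[0x1b+8] := {0xe7,0x34,0x56,0x86,0x3d,0x42,0x15,0xde}
#3 dst[0x11+2] := {0xe7,0x34}
#4 dst[0x03+7] := {0x3d,0xe7,0x34,0x56,0x86,0x3d,0x42}
#5 dst[0x12+4] := {0xe7,0x34,0x56,0x86}
query mem[0x15]=0x86, mem[0x1d]=0x56, mem[0x0b]=0xe7, mem[0x0f]=0x3d, mem[0x07]=0x86

MEM[0x15,0x1d,0x0b,0x0f,0x07] = 86 56 e7 3d 86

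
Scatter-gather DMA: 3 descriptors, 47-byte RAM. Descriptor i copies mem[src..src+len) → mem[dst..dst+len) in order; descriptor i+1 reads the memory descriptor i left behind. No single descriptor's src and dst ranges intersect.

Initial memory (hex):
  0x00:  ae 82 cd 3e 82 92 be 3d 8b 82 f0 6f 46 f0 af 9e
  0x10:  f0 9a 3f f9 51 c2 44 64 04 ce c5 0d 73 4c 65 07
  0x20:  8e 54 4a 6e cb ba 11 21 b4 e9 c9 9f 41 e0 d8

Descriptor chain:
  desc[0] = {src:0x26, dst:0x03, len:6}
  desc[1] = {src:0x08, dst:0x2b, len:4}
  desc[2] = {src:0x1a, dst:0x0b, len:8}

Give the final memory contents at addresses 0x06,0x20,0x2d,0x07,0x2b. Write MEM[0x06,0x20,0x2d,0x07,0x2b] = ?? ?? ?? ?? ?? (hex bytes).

MEM[0x06,0x20,0x2d,0x07,0x2b] = e9 8e f0 c9 9f

D0: mem[0x03..0x08] <- [11 21 b4 e9 c9 9f]
D1: mem[0x2b..0x2e] <- [9f 82 f0 6f]
D2: mem[0x0b..0x12] <- [c5 0d 73 4c 65 07 8e 54]
query mem[0x06]=0xe9, mem[0x20]=0x8e, mem[0x2d]=0xf0, mem[0x07]=0xc9, mem[0x2b]=0x9f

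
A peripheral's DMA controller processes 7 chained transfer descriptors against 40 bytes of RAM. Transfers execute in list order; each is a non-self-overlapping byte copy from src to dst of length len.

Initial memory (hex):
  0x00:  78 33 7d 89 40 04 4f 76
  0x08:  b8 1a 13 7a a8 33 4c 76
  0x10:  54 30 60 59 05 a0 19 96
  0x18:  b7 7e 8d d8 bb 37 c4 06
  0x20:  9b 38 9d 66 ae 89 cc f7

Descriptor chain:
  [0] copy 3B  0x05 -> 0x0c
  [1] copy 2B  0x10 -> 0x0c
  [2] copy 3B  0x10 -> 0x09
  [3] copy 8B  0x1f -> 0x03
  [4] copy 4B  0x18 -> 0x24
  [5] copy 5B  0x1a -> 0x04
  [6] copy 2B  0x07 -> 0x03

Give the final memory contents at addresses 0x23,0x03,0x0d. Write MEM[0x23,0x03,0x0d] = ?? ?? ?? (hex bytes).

  after D0: wrote 3B at 0x0c = 044f76
  after D1: wrote 2B at 0x0c = 5430
  after D2: wrote 3B at 0x09 = 543060
  after D3: wrote 8B at 0x03 = 069b389d66ae89cc
  after D4: wrote 4B at 0x24 = b77e8dd8
  after D5: wrote 5B at 0x04 = 8dd8bb37c4
  after D6: wrote 2B at 0x03 = 37c4
query mem[0x23]=0x66, mem[0x03]=0x37, mem[0x0d]=0x30

MEM[0x23,0x03,0x0d] = 66 37 30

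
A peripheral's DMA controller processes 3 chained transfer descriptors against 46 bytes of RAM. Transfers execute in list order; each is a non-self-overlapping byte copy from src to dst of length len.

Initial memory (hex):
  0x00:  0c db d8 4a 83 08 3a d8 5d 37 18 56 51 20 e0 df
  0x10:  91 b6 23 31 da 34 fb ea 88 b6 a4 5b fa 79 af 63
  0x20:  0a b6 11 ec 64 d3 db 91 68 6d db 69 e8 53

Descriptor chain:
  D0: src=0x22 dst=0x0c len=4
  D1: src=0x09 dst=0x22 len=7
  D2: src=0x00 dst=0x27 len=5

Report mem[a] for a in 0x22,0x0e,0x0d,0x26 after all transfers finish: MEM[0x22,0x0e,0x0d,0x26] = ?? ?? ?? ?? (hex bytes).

[0] 0x22->0x0c len=4 : 11 ec 64 d3
[1] 0x09->0x22 len=7 : 37 18 56 11 ec 64 d3
[2] 0x00->0x27 len=5 : 0c db d8 4a 83
query mem[0x22]=0x37, mem[0x0e]=0x64, mem[0x0d]=0xec, mem[0x26]=0xec

MEM[0x22,0x0e,0x0d,0x26] = 37 64 ec ec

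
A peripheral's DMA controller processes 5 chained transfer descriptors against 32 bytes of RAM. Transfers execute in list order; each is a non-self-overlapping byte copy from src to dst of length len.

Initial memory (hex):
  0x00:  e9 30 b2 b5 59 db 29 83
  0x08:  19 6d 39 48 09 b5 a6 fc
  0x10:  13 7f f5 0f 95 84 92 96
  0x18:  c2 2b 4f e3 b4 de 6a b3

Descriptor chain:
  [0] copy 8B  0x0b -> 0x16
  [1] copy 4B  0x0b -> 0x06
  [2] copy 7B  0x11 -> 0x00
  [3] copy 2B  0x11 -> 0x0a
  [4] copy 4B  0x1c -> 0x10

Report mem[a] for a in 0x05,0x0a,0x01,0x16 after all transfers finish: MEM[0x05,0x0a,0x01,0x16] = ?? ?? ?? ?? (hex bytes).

  after D0: wrote 8B at 0x16 = 4809b5a6fc137ff5
  after D1: wrote 4B at 0x06 = 4809b5a6
  after D2: wrote 7B at 0x00 = 7ff50f95844809
  after D3: wrote 2B at 0x0a = 7ff5
  after D4: wrote 4B at 0x10 = 7ff56ab3
query mem[0x05]=0x48, mem[0x0a]=0x7f, mem[0x01]=0xf5, mem[0x16]=0x48

MEM[0x05,0x0a,0x01,0x16] = 48 7f f5 48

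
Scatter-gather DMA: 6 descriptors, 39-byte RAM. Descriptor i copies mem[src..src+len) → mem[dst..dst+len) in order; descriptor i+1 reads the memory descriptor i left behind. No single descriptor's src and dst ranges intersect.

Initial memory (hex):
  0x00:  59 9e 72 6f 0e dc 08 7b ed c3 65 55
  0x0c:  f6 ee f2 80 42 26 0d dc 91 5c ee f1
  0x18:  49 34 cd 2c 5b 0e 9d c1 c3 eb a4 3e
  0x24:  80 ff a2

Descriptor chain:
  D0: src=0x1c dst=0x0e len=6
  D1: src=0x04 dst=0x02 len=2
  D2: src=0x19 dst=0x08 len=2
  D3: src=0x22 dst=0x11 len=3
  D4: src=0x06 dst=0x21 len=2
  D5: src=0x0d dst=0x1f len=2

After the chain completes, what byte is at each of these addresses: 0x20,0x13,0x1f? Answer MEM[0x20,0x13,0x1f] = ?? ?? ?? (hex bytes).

[0] 0x1c->0x0e len=6 : 5b 0e 9d c1 c3 eb
[1] 0x04->0x02 len=2 : 0e dc
[2] 0x19->0x08 len=2 : 34 cd
[3] 0x22->0x11 len=3 : a4 3e 80
[4] 0x06->0x21 len=2 : 08 7b
[5] 0x0d->0x1f len=2 : ee 5b
query mem[0x20]=0x5b, mem[0x13]=0x80, mem[0x1f]=0xee

MEM[0x20,0x13,0x1f] = 5b 80 ee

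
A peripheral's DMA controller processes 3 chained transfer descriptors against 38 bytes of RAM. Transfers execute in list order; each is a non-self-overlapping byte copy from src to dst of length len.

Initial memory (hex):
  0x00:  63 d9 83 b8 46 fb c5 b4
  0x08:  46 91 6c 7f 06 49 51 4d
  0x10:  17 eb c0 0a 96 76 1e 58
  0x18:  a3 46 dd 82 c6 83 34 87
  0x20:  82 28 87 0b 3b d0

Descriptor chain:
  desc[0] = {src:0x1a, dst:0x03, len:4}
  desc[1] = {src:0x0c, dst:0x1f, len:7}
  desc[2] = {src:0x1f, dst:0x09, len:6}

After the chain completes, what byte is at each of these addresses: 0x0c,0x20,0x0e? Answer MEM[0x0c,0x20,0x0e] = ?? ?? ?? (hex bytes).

MEM[0x0c,0x20,0x0e] = 4d 49 eb

[0] 0x1a->0x03 len=4 : dd 82 c6 83
[1] 0x0c->0x1f len=7 : 06 49 51 4d 17 eb c0
[2] 0x1f->0x09 len=6 : 06 49 51 4d 17 eb
query mem[0x0c]=0x4d, mem[0x20]=0x49, mem[0x0e]=0xeb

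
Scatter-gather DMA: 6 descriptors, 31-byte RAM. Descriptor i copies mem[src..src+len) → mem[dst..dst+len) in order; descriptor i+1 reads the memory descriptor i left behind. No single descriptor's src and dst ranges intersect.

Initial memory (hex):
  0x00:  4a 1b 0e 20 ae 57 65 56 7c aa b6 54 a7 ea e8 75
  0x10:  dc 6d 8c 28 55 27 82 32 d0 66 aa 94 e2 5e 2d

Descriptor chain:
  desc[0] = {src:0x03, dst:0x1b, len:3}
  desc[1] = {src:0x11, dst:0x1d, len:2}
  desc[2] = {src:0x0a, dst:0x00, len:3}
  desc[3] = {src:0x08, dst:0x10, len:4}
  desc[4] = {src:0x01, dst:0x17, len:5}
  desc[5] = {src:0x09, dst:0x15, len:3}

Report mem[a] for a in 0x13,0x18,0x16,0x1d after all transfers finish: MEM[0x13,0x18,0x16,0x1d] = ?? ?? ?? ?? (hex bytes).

[0] 0x03->0x1b len=3 : 20 ae 57
[1] 0x11->0x1d len=2 : 6d 8c
[2] 0x0a->0x00 len=3 : b6 54 a7
[3] 0x08->0x10 len=4 : 7c aa b6 54
[4] 0x01->0x17 len=5 : 54 a7 20 ae 57
[5] 0x09->0x15 len=3 : aa b6 54
query mem[0x13]=0x54, mem[0x18]=0xa7, mem[0x16]=0xb6, mem[0x1d]=0x6d

MEM[0x13,0x18,0x16,0x1d] = 54 a7 b6 6d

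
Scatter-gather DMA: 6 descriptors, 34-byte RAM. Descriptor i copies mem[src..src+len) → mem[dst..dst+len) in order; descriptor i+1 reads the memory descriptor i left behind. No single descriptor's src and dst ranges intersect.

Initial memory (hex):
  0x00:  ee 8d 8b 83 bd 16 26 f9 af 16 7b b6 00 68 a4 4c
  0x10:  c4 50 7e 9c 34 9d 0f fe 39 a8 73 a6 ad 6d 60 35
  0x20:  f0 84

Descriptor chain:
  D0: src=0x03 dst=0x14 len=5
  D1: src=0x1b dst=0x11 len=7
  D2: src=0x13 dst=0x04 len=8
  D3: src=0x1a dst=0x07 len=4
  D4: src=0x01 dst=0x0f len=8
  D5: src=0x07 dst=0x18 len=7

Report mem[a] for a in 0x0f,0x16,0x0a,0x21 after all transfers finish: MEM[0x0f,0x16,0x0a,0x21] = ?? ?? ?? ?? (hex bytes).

[0] 0x03->0x14 len=5 : 83 bd 16 26 f9
[1] 0x1b->0x11 len=7 : a6 ad 6d 60 35 f0 84
[2] 0x13->0x04 len=8 : 6d 60 35 f0 84 f9 a8 73
[3] 0x1a->0x07 len=4 : 73 a6 ad 6d
[4] 0x01->0x0f len=8 : 8d 8b 83 6d 60 35 73 a6
[5] 0x07->0x18 len=7 : 73 a6 ad 6d 73 00 68
query mem[0x0f]=0x8d, mem[0x16]=0xa6, mem[0x0a]=0x6d, mem[0x21]=0x84

MEM[0x0f,0x16,0x0a,0x21] = 8d a6 6d 84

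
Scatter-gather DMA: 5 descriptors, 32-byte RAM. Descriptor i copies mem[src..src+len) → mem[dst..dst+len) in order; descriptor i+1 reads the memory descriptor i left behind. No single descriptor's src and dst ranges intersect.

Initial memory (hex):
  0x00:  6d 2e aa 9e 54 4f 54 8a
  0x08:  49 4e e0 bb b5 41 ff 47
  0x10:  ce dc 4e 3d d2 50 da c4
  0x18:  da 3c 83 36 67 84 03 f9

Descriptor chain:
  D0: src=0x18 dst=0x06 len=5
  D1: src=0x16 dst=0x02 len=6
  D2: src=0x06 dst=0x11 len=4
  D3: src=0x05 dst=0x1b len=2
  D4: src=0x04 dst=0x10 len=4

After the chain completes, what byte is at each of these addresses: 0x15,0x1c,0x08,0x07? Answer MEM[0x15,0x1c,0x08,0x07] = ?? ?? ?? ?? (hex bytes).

MEM[0x15,0x1c,0x08,0x07] = 50 83 83 36

D0: mem[0x06..0x0a] <- [da 3c 83 36 67]
D1: mem[0x02..0x07] <- [da c4 da 3c 83 36]
D2: mem[0x11..0x14] <- [83 36 83 36]
D3: mem[0x1b..0x1c] <- [3c 83]
D4: mem[0x10..0x13] <- [da 3c 83 36]
query mem[0x15]=0x50, mem[0x1c]=0x83, mem[0x08]=0x83, mem[0x07]=0x36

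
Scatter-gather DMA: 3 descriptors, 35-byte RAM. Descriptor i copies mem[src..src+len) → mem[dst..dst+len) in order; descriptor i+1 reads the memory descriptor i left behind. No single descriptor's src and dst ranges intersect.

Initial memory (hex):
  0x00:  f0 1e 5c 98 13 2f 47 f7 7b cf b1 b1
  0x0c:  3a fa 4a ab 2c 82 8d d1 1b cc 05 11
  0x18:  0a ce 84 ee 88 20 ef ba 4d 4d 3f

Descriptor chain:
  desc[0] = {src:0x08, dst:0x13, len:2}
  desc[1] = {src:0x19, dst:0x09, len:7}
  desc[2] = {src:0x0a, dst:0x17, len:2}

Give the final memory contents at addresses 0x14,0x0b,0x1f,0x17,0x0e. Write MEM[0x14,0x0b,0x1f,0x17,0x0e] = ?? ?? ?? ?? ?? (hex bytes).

D0: mem[0x13..0x14] <- [7b cf]
D1: mem[0x09..0x0f] <- [ce 84 ee 88 20 ef ba]
D2: mem[0x17..0x18] <- [84 ee]
query mem[0x14]=0xcf, mem[0x0b]=0xee, mem[0x1f]=0xba, mem[0x17]=0x84, mem[0x0e]=0xef

MEM[0x14,0x0b,0x1f,0x17,0x0e] = cf ee ba 84 ef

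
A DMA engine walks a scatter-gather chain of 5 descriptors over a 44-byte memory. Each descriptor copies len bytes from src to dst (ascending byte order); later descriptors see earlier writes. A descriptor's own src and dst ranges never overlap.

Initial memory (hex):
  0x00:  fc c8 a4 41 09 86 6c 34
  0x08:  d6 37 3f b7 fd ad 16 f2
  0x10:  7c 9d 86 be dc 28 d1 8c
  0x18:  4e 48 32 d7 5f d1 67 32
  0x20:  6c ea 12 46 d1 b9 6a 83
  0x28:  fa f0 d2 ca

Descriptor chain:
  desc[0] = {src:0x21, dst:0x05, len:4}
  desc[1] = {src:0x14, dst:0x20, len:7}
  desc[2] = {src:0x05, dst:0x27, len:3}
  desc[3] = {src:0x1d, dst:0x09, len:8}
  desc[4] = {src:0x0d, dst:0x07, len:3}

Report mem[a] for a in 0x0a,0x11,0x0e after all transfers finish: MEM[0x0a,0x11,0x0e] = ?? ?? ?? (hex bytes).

[0] 0x21->0x05 len=4 : ea 12 46 d1
[1] 0x14->0x20 len=7 : dc 28 d1 8c 4e 48 32
[2] 0x05->0x27 len=3 : ea 12 46
[3] 0x1d->0x09 len=8 : d1 67 32 dc 28 d1 8c 4e
[4] 0x0d->0x07 len=3 : 28 d1 8c
query mem[0x0a]=0x67, mem[0x11]=0x9d, mem[0x0e]=0xd1

MEM[0x0a,0x11,0x0e] = 67 9d d1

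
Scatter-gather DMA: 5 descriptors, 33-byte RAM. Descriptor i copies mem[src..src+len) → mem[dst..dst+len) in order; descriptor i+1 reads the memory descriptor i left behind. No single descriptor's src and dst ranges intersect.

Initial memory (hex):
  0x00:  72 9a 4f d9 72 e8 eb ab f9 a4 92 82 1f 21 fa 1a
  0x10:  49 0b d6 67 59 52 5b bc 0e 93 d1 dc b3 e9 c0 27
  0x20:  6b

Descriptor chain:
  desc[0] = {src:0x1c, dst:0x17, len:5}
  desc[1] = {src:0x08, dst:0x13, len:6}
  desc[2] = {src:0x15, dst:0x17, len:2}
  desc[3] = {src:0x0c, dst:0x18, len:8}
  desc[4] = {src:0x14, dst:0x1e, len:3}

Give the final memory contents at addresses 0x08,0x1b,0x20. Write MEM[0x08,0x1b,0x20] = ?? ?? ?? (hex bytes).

MEM[0x08,0x1b,0x20] = f9 1a 82

[0] 0x1c->0x17 len=5 : b3 e9 c0 27 6b
[1] 0x08->0x13 len=6 : f9 a4 92 82 1f 21
[2] 0x15->0x17 len=2 : 92 82
[3] 0x0c->0x18 len=8 : 1f 21 fa 1a 49 0b d6 f9
[4] 0x14->0x1e len=3 : a4 92 82
query mem[0x08]=0xf9, mem[0x1b]=0x1a, mem[0x20]=0x82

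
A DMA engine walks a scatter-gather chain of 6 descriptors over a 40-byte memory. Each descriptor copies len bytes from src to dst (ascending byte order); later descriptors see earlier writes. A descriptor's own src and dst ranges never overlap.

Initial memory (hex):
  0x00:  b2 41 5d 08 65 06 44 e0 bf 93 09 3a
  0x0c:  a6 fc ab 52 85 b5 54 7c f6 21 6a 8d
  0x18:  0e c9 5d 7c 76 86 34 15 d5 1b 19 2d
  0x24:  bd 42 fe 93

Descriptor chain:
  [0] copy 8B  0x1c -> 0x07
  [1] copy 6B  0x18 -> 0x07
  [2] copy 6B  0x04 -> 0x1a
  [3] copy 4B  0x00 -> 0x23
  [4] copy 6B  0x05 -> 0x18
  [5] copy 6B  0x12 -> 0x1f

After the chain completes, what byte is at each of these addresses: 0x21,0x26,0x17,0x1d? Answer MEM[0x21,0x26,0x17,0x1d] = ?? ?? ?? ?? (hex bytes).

[0] 0x1c->0x07 len=8 : 76 86 34 15 d5 1b 19 2d
[1] 0x18->0x07 len=6 : 0e c9 5d 7c 76 86
[2] 0x04->0x1a len=6 : 65 06 44 0e c9 5d
[3] 0x00->0x23 len=4 : b2 41 5d 08
[4] 0x05->0x18 len=6 : 06 44 0e c9 5d 7c
[5] 0x12->0x1f len=6 : 54 7c f6 21 6a 8d
query mem[0x21]=0xf6, mem[0x26]=0x08, mem[0x17]=0x8d, mem[0x1d]=0x7c

MEM[0x21,0x26,0x17,0x1d] = f6 08 8d 7c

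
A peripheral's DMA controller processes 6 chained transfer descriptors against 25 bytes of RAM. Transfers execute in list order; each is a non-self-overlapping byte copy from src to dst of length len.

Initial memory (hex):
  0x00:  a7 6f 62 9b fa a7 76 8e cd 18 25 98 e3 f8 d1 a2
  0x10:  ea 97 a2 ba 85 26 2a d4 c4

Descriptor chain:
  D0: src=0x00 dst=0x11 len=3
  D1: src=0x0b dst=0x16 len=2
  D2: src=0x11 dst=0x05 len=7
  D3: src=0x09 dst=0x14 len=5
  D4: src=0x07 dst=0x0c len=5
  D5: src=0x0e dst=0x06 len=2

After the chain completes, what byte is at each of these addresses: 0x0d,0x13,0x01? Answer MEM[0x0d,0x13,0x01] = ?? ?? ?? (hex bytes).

MEM[0x0d,0x13,0x01] = 85 62 6f

D0: mem[0x11..0x13] <- [a7 6f 62]
D1: mem[0x16..0x17] <- [98 e3]
D2: mem[0x05..0x0b] <- [a7 6f 62 85 26 98 e3]
D3: mem[0x14..0x18] <- [26 98 e3 e3 f8]
D4: mem[0x0c..0x10] <- [62 85 26 98 e3]
D5: mem[0x06..0x07] <- [26 98]
query mem[0x0d]=0x85, mem[0x13]=0x62, mem[0x01]=0x6f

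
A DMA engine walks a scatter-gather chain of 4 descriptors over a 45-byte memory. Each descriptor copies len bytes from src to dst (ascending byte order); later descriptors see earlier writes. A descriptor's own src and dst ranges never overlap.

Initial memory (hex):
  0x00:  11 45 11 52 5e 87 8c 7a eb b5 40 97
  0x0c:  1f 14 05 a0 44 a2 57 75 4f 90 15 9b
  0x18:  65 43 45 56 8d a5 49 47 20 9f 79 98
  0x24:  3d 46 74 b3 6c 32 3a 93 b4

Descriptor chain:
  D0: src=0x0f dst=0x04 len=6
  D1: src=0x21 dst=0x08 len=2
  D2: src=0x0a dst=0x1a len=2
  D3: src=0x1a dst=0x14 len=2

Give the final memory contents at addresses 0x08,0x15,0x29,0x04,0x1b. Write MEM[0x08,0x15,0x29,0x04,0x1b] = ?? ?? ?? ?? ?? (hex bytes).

MEM[0x08,0x15,0x29,0x04,0x1b] = 9f 97 32 a0 97

  after D0: wrote 6B at 0x04 = a044a257754f
  after D1: wrote 2B at 0x08 = 9f79
  after D2: wrote 2B at 0x1a = 4097
  after D3: wrote 2B at 0x14 = 4097
query mem[0x08]=0x9f, mem[0x15]=0x97, mem[0x29]=0x32, mem[0x04]=0xa0, mem[0x1b]=0x97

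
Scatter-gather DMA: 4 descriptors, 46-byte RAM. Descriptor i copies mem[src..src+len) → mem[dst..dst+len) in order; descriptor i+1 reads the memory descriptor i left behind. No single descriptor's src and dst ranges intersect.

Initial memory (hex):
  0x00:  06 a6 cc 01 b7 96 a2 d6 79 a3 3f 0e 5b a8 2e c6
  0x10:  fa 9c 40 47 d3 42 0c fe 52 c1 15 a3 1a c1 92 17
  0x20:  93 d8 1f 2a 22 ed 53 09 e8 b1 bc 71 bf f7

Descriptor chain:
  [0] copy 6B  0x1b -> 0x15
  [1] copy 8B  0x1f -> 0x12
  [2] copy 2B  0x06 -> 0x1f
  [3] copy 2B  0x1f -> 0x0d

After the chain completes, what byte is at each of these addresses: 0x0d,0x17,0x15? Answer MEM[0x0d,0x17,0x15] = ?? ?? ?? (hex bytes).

MEM[0x0d,0x17,0x15] = a2 22 1f

D0: mem[0x15..0x1a] <- [a3 1a c1 92 17 93]
D1: mem[0x12..0x19] <- [17 93 d8 1f 2a 22 ed 53]
D2: mem[0x1f..0x20] <- [a2 d6]
D3: mem[0x0d..0x0e] <- [a2 d6]
query mem[0x0d]=0xa2, mem[0x17]=0x22, mem[0x15]=0x1f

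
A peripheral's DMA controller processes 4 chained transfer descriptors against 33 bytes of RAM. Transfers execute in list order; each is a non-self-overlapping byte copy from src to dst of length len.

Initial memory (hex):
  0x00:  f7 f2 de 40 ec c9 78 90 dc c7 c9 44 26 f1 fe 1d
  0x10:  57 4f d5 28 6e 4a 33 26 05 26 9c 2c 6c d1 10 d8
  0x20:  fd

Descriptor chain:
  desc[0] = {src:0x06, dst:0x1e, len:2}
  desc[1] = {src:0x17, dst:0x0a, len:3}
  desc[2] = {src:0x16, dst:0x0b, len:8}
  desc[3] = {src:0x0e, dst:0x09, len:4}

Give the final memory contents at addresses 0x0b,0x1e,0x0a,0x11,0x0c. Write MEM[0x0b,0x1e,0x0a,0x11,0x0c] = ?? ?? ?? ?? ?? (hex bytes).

#0 dst[0x1e+2] := {0x78,0x90}
#1 dst[0x0a+3] := {0x26,0x05,0x26}
#2 dst[0x0b+8] := {0x33,0x26,0x05,0x26,0x9c,0x2c,0x6c,0xd1}
#3 dst[0x09+4] := {0x26,0x9c,0x2c,0x6c}
query mem[0x0b]=0x2c, mem[0x1e]=0x78, mem[0x0a]=0x9c, mem[0x11]=0x6c, mem[0x0c]=0x6c

MEM[0x0b,0x1e,0x0a,0x11,0x0c] = 2c 78 9c 6c 6c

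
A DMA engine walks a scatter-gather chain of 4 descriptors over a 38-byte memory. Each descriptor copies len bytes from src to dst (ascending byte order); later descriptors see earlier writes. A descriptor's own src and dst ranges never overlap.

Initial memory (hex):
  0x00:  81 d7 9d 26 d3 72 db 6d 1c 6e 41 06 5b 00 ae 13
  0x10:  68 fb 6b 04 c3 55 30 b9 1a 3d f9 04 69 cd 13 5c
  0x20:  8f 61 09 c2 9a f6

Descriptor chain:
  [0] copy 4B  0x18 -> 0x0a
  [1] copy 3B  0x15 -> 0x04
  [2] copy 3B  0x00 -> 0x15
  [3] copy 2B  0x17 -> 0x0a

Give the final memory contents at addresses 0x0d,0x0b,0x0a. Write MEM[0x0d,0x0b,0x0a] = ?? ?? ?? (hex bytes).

MEM[0x0d,0x0b,0x0a] = 04 1a 9d

  after D0: wrote 4B at 0x0a = 1a3df904
  after D1: wrote 3B at 0x04 = 5530b9
  after D2: wrote 3B at 0x15 = 81d79d
  after D3: wrote 2B at 0x0a = 9d1a
query mem[0x0d]=0x04, mem[0x0b]=0x1a, mem[0x0a]=0x9d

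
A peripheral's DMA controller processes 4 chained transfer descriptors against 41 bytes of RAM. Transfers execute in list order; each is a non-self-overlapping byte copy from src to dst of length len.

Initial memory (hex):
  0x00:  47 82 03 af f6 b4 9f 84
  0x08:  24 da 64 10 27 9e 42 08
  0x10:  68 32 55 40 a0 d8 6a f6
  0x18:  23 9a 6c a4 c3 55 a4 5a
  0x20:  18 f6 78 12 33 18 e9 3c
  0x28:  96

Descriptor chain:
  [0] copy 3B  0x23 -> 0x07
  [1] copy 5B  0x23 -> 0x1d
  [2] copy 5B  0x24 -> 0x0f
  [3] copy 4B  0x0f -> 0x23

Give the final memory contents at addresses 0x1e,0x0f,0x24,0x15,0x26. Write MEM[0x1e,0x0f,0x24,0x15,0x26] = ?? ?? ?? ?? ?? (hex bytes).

MEM[0x1e,0x0f,0x24,0x15,0x26] = 33 33 18 d8 3c

[0] 0x23->0x07 len=3 : 12 33 18
[1] 0x23->0x1d len=5 : 12 33 18 e9 3c
[2] 0x24->0x0f len=5 : 33 18 e9 3c 96
[3] 0x0f->0x23 len=4 : 33 18 e9 3c
query mem[0x1e]=0x33, mem[0x0f]=0x33, mem[0x24]=0x18, mem[0x15]=0xd8, mem[0x26]=0x3c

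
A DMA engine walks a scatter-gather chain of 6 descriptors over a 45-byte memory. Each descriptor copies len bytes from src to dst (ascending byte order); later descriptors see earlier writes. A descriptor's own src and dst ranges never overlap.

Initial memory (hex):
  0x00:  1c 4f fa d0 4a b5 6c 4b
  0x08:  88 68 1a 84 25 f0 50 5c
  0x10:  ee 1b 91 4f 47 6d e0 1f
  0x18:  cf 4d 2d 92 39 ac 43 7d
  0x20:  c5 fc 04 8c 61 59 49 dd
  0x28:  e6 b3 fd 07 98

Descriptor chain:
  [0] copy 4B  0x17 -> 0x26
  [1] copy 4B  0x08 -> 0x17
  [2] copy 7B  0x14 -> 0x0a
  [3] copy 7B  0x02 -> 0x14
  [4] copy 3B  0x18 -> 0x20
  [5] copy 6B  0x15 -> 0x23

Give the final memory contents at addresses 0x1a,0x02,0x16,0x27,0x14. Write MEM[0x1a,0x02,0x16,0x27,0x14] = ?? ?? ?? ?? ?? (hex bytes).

MEM[0x1a,0x02,0x16,0x27,0x14] = 88 fa 4a 4b fa

  after D0: wrote 4B at 0x26 = 1fcf4d2d
  after D1: wrote 4B at 0x17 = 88681a84
  after D2: wrote 7B at 0x0a = 476de088681a84
  after D3: wrote 7B at 0x14 = fad04ab56c4b88
  after D4: wrote 3B at 0x20 = 6c4b88
  after D5: wrote 6B at 0x23 = d04ab56c4b88
query mem[0x1a]=0x88, mem[0x02]=0xfa, mem[0x16]=0x4a, mem[0x27]=0x4b, mem[0x14]=0xfa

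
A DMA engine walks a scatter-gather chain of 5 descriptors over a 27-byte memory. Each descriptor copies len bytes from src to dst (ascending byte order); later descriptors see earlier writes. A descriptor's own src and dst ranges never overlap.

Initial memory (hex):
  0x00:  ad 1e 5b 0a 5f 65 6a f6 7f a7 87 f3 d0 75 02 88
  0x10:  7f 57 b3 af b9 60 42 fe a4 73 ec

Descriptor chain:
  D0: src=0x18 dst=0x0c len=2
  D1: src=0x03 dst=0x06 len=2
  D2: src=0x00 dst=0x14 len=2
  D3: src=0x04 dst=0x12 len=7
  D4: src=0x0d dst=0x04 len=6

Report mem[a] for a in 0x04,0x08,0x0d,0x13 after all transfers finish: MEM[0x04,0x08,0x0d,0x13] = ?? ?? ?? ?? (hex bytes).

#0 dst[0x0c+2] := {0xa4,0x73}
#1 dst[0x06+2] := {0x0a,0x5f}
#2 dst[0x14+2] := {0xad,0x1e}
#3 dst[0x12+7] := {0x5f,0x65,0x0a,0x5f,0x7f,0xa7,0x87}
#4 dst[0x04+6] := {0x73,0x02,0x88,0x7f,0x57,0x5f}
query mem[0x04]=0x73, mem[0x08]=0x57, mem[0x0d]=0x73, mem[0x13]=0x65

MEM[0x04,0x08,0x0d,0x13] = 73 57 73 65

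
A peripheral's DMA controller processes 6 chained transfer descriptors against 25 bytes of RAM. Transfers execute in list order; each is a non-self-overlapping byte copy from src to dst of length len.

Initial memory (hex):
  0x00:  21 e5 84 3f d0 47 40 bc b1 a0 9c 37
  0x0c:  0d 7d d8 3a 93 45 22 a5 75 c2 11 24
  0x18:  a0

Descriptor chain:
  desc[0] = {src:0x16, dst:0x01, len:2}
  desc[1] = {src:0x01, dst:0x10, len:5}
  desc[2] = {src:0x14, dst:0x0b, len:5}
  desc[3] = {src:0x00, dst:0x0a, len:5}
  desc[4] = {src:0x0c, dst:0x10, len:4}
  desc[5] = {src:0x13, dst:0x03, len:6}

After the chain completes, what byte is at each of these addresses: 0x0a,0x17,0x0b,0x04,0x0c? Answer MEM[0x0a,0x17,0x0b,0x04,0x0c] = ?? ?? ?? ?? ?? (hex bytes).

MEM[0x0a,0x17,0x0b,0x04,0x0c] = 21 24 11 47 24

#0 dst[0x01+2] := {0x11,0x24}
#1 dst[0x10+5] := {0x11,0x24,0x3f,0xd0,0x47}
#2 dst[0x0b+5] := {0x47,0xc2,0x11,0x24,0xa0}
#3 dst[0x0a+5] := {0x21,0x11,0x24,0x3f,0xd0}
#4 dst[0x10+4] := {0x24,0x3f,0xd0,0xa0}
#5 dst[0x03+6] := {0xa0,0x47,0xc2,0x11,0x24,0xa0}
query mem[0x0a]=0x21, mem[0x17]=0x24, mem[0x0b]=0x11, mem[0x04]=0x47, mem[0x0c]=0x24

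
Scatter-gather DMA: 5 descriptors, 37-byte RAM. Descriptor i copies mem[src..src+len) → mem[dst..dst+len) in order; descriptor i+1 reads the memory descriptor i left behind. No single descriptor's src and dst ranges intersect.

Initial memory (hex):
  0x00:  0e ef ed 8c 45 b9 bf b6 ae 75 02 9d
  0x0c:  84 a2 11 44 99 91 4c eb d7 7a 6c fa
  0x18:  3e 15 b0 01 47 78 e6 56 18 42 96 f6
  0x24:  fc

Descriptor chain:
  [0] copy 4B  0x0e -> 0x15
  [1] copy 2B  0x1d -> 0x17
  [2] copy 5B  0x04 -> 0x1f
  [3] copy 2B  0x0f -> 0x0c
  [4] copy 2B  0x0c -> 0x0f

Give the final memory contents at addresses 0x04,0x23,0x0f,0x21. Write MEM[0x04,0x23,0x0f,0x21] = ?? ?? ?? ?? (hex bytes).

  after D0: wrote 4B at 0x15 = 11449991
  after D1: wrote 2B at 0x17 = 78e6
  after D2: wrote 5B at 0x1f = 45b9bfb6ae
  after D3: wrote 2B at 0x0c = 4499
  after D4: wrote 2B at 0x0f = 4499
query mem[0x04]=0x45, mem[0x23]=0xae, mem[0x0f]=0x44, mem[0x21]=0xbf

MEM[0x04,0x23,0x0f,0x21] = 45 ae 44 bf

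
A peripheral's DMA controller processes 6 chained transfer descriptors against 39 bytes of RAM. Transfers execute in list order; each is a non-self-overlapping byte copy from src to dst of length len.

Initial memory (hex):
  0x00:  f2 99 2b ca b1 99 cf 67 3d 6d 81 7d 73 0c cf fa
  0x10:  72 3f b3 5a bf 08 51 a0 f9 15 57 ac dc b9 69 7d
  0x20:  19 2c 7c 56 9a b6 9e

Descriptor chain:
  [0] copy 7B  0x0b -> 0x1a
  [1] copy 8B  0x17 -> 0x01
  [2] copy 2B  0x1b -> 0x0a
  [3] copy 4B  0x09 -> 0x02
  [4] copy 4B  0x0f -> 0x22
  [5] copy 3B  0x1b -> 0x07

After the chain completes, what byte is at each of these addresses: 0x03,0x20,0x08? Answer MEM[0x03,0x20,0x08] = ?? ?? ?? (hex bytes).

MEM[0x03,0x20,0x08] = 73 3f 0c

D0: mem[0x1a..0x20] <- [7d 73 0c cf fa 72 3f]
D1: mem[0x01..0x08] <- [a0 f9 15 7d 73 0c cf fa]
D2: mem[0x0a..0x0b] <- [73 0c]
D3: mem[0x02..0x05] <- [6d 73 0c 73]
D4: mem[0x22..0x25] <- [fa 72 3f b3]
D5: mem[0x07..0x09] <- [73 0c cf]
query mem[0x03]=0x73, mem[0x20]=0x3f, mem[0x08]=0x0c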